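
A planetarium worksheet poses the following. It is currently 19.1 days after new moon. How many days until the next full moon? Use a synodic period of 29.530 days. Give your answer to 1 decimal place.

25.2 days

Full moon occurs at elongation 180°, i.e. at age 29.530 × 180/360 = 14.765 d.
Already past this cycle's full moon; the next is at 14.765 + 29.530 = 44.295 d, so 44.295 − 19.1 = 25.195 days.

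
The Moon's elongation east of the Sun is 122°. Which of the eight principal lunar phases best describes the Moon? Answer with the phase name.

122° lies in the waxing gibbous sector of the 8-phase cycle.

waxing gibbous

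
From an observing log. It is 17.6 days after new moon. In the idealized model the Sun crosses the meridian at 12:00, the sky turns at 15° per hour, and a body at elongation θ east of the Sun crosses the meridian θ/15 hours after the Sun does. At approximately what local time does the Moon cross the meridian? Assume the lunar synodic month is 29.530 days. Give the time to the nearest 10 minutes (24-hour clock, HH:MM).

The Moon has covered 17.6/29.530 of its cycle, so θ ≈ 360° × 17.6/29.530 = 214.6°.
At 15° of sky rotation per hour, 214.6° corresponds to a 14.30 h lag.
12:00 + 14.304 h ≈ 02:18 → 02:20 to the nearest ten minutes.

02:20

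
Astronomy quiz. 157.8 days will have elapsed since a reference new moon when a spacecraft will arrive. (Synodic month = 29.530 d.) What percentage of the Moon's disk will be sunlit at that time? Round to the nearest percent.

78%

157.8 d spans 5 complete synodic months (5 × 29.530 = 147.65 d) plus 10.15 d.
The Moon has covered 10.15/29.530 of its cycle, so θ ≈ 360° × 10.15/29.530 = 123.7°.
With cos θ = (-0.555), the lit fraction is (1 − (-0.555))/2 ≈ 0.778, so 78%.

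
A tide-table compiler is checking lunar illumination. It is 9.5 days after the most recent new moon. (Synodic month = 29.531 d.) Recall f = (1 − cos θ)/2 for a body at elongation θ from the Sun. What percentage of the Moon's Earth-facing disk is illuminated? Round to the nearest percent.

Phase angle: θ = 360°·(9.5 d)/(29.531 d) = 115.8°.
Illuminated fraction = (1 − cos 115.8°)/2 = (1 − (-0.435))/2 ≈ 0.718, so 72%.

72%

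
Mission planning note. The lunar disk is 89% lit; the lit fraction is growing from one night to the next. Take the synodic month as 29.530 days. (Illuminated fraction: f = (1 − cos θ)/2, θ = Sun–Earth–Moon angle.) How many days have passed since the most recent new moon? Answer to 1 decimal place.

Invert f = (1 − cos θ)/2 to get cos θ = 1 − 2(0.89) = -0.780, hence θ₀ = arccos -0.780 = 141.3°.
Before full moon the principal value applies: θ = 141.3°.
Age = 29.530 × 141.3°/360° ≈ 11.59 days.

11.6 days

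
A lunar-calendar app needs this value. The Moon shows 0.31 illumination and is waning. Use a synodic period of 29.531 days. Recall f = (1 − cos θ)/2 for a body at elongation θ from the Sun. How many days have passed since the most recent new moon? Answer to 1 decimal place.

cos θ = 1 − 2f = 0.380, giving a principal value of 67.7°.
Waning ⇒ past full, so θ = 360° − 67.7° = 292.3°.
Age = 29.531 × 292.3°/360° ≈ 23.98 days.

24.0 days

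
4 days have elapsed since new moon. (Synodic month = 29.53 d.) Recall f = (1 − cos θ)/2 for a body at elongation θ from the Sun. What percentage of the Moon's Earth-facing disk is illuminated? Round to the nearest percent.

Elongation θ = 360° × 4/29.53 ≈ 48.8°.
Illuminated fraction = (1 − cos 48.8°)/2 = (1 − 0.659)/2 ≈ 0.170, so 17%.

17%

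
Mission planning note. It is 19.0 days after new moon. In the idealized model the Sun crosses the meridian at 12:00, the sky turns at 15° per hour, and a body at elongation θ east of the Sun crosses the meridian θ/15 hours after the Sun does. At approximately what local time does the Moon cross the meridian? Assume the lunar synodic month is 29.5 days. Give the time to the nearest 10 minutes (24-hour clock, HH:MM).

03:30

The Moon has covered 19.0/29.5 of its cycle, so θ ≈ 360° × 19.0/29.5 = 231.9°.
Delay after the Sun = 231.9° / (15°/h) ≈ 15.46 h.
12:00 + 15.458 h ≈ 03:27 → 03:30 to the nearest ten minutes.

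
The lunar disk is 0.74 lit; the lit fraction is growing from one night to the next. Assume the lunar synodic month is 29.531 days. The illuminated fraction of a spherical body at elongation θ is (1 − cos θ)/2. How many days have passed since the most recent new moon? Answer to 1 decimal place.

9.7 days

From f = (1 − cos θ)/2: cos θ = 1 − 2×0.74 = -0.480; arccos → 118.7°.
Before full moon the principal value applies: θ = 118.7°.
At 360°/29.531 d per day, 118.7° corresponds to 9.74 days.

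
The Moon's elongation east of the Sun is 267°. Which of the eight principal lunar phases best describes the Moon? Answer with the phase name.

last quarter

267° lies in the last quarter sector of the 8-phase cycle.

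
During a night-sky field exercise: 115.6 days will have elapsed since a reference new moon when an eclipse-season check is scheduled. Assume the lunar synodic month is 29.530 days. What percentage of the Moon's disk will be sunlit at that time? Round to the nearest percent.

7%

115.6 d spans 3 complete synodic months (3 × 29.530 = 88.59 d) plus 27.01 d.
Elongation θ = 360° × 27.01/29.530 ≈ 329.3°.
cos 329.3° = 0.860, so f = (1 − 0.860)/2 = 0.070, so 7%.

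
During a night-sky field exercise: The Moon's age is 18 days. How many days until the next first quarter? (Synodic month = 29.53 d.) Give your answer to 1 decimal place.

18.9 days

First quarter occurs at elongation 90°, i.e. at age 29.53 × 90/360 = 7.383 d.
This lunation's first quarter (7.383 d) has passed, so add one period: 36.913 − 18 = 18.913 days.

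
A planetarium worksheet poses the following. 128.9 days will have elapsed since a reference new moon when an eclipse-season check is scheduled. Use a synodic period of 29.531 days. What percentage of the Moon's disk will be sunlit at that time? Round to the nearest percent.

83%

128.9/29.531 = 4.365 lunations, so 4 complete cycles and 10.78 d into the next.
Phase angle: θ = 360°·(10.78 d)/(29.531 d) = 131.4°.
cos 131.4° = (-0.661), so f = (1 − (-0.661))/2 = 0.830, so 83%.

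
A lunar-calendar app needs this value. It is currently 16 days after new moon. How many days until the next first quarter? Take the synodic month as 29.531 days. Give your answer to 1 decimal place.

20.9 days

First quarter occurs at elongation 90°, i.e. at age 29.531 × 90/360 = 7.383 d.
This lunation's first quarter (7.383 d) has passed, so add one period: 36.914 − 16 = 20.914 days.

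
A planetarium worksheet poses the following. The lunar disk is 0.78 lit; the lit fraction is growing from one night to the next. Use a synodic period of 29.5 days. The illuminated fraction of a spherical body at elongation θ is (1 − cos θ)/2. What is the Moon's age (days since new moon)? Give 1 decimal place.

10.2 days

Invert f = (1 − cos θ)/2 to get cos θ = 1 − 2(0.78) = -0.560, hence θ₀ = arccos -0.560 = 124.1°.
The Moon is waxing (0°–180°), so θ = 124.1° directly.
Age = 29.5 × 124.1°/360° ≈ 10.17 days.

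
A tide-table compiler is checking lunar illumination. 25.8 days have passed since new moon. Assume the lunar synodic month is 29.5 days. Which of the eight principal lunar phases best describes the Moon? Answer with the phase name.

waning crescent

At 25.8/29.5 of the cycle, θ ≈ 315° — the waning crescent range.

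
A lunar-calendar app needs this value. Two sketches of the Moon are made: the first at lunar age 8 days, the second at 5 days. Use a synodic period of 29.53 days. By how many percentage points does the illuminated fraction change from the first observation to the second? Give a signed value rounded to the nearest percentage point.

θ₁ = 360° × 8/29.53 = 97.5°, f₁ = (1 − cos θ₁)/2 = 0.566.
θ₂ = 360° × 5/29.53 = 61.0°, f₂ = (1 − cos θ₂)/2 = 0.257.
Change = f₂ − f₁ = -0.308 → -31 percentage points.

-31 pp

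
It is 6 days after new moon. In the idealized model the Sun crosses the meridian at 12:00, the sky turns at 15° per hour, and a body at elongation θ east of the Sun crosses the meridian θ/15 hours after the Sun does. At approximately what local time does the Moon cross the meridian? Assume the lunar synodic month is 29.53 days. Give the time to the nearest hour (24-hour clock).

The Moon has covered 6/29.53 of its cycle, so θ ≈ 360° × 6/29.53 = 73.1°.
At 15° of sky rotation per hour, 73.1° corresponds to a 4.88 h lag.
12:00 + 4.88 h ≈ 16:53 → 17:00 to the nearest hour.

17:00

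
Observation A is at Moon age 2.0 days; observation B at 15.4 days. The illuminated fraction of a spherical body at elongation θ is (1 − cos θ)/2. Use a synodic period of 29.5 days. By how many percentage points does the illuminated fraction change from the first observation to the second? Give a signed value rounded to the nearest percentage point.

θ₁ = 360° × 2.0/29.5 = 24.4°, f₁ = (1 − cos θ₁)/2 = 0.045.
θ₂ = 360° × 15.4/29.5 = 187.9°, f₂ = (1 − cos θ₂)/2 = 0.995.
Change = f₂ − f₁ = +0.951 → +95 percentage points.

+95 percentage points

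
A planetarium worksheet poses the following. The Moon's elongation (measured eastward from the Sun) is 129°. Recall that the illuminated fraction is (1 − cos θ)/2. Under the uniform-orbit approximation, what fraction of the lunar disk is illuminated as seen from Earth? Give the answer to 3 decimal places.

0.815

Half-versine of 129°: (1 − (-0.629))/2 = 0.815.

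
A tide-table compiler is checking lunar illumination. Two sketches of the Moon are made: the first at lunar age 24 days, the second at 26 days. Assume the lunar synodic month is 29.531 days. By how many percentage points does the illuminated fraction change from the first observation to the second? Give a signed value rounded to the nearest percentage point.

First observation: θ = 360°·24/29.531 = 292.6°, so f = 0.308.
Second observation: θ = 317.0°, f = 0.135.
Δf = 0.135 − 0.308 = -0.173, i.e. -17 pp.

-17 pp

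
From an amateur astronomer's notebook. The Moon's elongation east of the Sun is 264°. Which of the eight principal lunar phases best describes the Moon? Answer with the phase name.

The last quarter sector spans roughly 248°–292°; 264° falls inside it.

last quarter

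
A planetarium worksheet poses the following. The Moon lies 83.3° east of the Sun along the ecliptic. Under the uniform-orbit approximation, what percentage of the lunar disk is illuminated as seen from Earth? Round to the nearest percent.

44%

Half-versine of 83.3°: (1 − 0.117)/2 = 0.442, i.e. 44%.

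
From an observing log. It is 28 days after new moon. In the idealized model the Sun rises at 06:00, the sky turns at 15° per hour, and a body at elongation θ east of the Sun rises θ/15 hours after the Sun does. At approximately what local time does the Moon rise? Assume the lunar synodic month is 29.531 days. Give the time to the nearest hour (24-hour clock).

Elongation θ = 360° × 28/29.531 ≈ 341.3°.
At 15° of sky rotation per hour, 341.3° corresponds to a 22.76 h lag.
06:00 + 22.76 h ≈ 04:45 → 05:00 to the nearest hour.

05:00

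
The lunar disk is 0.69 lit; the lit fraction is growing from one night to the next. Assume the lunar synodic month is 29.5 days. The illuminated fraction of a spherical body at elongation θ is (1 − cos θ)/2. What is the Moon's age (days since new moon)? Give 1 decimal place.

Invert f = (1 − cos θ)/2 to get cos θ = 1 − 2(0.69) = -0.380, hence θ₀ = arccos -0.380 = 112.3°.
Before full moon the principal value applies: θ = 112.3°.
At 360°/29.5 d per day, 112.3° corresponds to 9.21 days.

9.2 days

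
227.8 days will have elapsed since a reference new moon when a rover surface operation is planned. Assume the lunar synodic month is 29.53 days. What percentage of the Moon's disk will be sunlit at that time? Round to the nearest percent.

61%

227.8 d spans 7 complete synodic months (7 × 29.53 = 206.71 d) plus 21.09 d.
Phase angle: θ = 360°·(21.09 d)/(29.53 d) = 257.1°.
cos 257.1° = (-0.223), so f = (1 − (-0.223))/2 = 0.612, so 61%.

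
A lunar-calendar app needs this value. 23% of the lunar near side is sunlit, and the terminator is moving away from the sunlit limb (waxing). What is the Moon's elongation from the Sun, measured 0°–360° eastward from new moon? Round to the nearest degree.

From f = (1 − cos θ)/2: cos θ = 1 − 2×0.23 = 0.540; arccos → 57.3°.
Waxing ⇒ before full, so θ = 57.3°.

57°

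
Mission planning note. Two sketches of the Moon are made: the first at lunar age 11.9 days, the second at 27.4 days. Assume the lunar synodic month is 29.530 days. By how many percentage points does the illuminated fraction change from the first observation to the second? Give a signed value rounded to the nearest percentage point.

-86 pp

θ₁ = 360° × 11.9/29.530 = 145.1°, f₁ = (1 − cos θ₁)/2 = 0.910.
θ₂ = 360° × 27.4/29.530 = 334.0°, f₂ = (1 − cos θ₂)/2 = 0.050.
Change = f₂ − f₁ = -0.859 → -86 percentage points.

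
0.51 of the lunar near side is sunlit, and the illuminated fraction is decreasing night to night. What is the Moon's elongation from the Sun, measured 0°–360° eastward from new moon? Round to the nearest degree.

cos θ = 1 − 2f = -0.020, giving a principal value of 91.1°.
A waning Moon lies in 180°–360°, so θ = 360° − 91.1° = 268.9°.

269°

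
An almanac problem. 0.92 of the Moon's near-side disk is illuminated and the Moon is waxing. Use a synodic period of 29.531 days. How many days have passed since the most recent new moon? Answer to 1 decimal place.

12.1 days

cos θ = 1 − 2f = -0.840, giving a principal value of 147.1°.
The Moon is waxing (0°–180°), so θ = 147.1° directly.
Age = 29.531 × 147.1°/360° ≈ 12.07 days.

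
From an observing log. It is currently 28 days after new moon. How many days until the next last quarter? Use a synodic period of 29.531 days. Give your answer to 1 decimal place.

Last quarter occurs at elongation 270°, i.e. at age 29.531 × 270/360 = 22.148 d.
This lunation's last quarter (22.148 d) has passed, so add one period: 51.679 − 28 = 23.679 days.

23.7 days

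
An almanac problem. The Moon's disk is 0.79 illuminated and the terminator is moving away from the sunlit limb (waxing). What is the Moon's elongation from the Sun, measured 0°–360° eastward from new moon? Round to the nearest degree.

Invert f = (1 − cos θ)/2 to get cos θ = 1 − 2(0.79) = -0.580, hence θ₀ = arccos -0.580 = 125.5°.
The Moon is waxing (0°–180°), so θ = 125.5° directly.

125°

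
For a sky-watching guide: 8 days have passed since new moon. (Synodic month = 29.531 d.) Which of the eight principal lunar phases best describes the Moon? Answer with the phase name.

first quarter

At 8/29.531 of the cycle, θ ≈ 98° — the first quarter range.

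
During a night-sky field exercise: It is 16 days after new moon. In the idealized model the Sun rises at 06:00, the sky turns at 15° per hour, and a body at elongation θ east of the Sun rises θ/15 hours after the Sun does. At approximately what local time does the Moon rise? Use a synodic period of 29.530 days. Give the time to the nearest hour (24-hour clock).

Elongation θ = 360° × 16/29.530 ≈ 195.1°.
At 15° of sky rotation per hour, 195.1° corresponds to a 13.00 h lag.
06:00 + 13.00 h ≈ 19:00 → 19:00 to the nearest hour.

19:00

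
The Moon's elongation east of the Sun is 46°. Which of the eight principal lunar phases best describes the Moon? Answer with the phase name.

The waxing crescent sector spans roughly 22°–68°; 46° falls inside it.

waxing crescent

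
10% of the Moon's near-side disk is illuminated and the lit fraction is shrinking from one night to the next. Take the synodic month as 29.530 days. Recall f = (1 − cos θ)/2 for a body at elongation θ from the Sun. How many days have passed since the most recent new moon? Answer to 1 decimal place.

Invert f = (1 − cos θ)/2 to get cos θ = 1 − 2(0.10) = 0.800, hence θ₀ = arccos 0.800 = 36.9°.
Waning ⇒ past full, so θ = 360° − 36.9° = 323.1°.
That fraction of the synodic month is 323.1/360 × 29.530 d ≈ 26.51 d.

26.5 days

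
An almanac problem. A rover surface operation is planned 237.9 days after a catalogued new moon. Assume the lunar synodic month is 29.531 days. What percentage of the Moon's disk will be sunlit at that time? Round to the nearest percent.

3%

Reduce mod P: 237.9 − 8×29.531 = 1.65 d into the current lunation.
The Moon has covered 1.65/29.531 of its cycle, so θ ≈ 360° × 1.65/29.531 = 20.1°.
Illuminated fraction = (1 − cos 20.1°)/2 = (1 − 0.939)/2 ≈ 0.031, so 3%.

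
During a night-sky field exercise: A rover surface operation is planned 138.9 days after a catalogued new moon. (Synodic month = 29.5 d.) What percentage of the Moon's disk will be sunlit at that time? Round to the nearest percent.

63%

138.9/29.5 = 4.708 lunations, so 4 complete cycles and 20.90 d into the next.
The Moon has covered 20.90/29.5 of its cycle, so θ ≈ 360° × 20.90/29.5 = 255.1°.
cos 255.1° = (-0.258), so f = (1 − (-0.258))/2 = 0.629, so 63%.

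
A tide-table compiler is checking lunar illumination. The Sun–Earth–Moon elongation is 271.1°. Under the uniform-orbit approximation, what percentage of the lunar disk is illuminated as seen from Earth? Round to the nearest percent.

cos 271.1° = 0.019, so f = (1 − 0.019)/2 = 0.490, i.e. 49%.

49%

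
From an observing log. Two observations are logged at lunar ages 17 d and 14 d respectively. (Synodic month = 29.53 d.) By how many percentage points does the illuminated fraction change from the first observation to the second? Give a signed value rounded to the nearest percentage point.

+5 pp

First observation: θ = 360°·17/29.53 = 207.2°, so f = 0.945.
Second observation: θ = 170.7°, f = 0.993.
Δf = 0.993 − 0.945 = +0.049, i.e. +5 pp.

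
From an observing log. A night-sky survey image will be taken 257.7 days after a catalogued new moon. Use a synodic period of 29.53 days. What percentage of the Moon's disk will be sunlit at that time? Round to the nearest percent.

57%

257.7 d spans 8 complete synodic months (8 × 29.53 = 236.24 d) plus 21.46 d.
The Moon has covered 21.46/29.53 of its cycle, so θ ≈ 360° × 21.46/29.53 = 261.6°.
Illuminated fraction = (1 − cos 261.6°)/2 = (1 − (-0.146))/2 ≈ 0.573, so 57%.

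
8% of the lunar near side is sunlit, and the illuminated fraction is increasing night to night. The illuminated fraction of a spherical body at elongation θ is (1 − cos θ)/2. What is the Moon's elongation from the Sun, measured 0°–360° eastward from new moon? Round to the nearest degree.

From f = (1 − cos θ)/2: cos θ = 1 − 2×0.08 = 0.840; arccos → 32.9°.
Waxing ⇒ before full, so θ = 32.9°.

33°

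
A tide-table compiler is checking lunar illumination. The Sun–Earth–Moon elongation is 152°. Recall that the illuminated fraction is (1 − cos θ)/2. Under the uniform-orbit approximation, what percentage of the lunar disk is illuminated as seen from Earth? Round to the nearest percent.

94%

f = (1 − cos 152°)/2 = (1 − (-0.883))/2 ≈ 0.941, i.e. 94%.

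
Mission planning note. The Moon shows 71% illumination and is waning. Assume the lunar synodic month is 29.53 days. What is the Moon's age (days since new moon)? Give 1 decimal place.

From f = (1 − cos θ)/2: cos θ = 1 − 2×0.71 = -0.420; arccos → 114.8°.
Waning ⇒ past full, so θ = 360° − 114.8° = 245.2°.
Age = 29.53 × 245.2°/360° ≈ 20.11 days.

20.1 days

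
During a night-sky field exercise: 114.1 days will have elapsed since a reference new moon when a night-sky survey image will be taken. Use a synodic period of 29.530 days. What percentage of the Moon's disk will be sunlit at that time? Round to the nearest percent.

114.1 d spans 3 complete synodic months (3 × 29.530 = 88.59 d) plus 25.51 d.
Elongation θ = 360° × 25.51/29.530 ≈ 311.0°.
Illuminated fraction = (1 − cos 311.0°)/2 = (1 − 0.656)/2 ≈ 0.172, so 17%.

17%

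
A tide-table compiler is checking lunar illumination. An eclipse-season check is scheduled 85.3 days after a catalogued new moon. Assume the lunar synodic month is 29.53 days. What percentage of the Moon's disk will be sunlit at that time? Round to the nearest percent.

85.3 d spans 2 complete synodic months (2 × 29.53 = 59.06 d) plus 26.24 d.
The Moon has covered 26.24/29.53 of its cycle, so θ ≈ 360° × 26.24/29.53 = 319.9°.
With cos θ = 0.765, the lit fraction is (1 − 0.765)/2 ≈ 0.118, so 12%.

12%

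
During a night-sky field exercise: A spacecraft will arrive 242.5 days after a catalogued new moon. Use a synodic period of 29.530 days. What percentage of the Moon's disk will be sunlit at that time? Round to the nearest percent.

242.5/29.530 = 8.212 lunations, so 8 complete cycles and 6.26 d into the next.
Phase angle: θ = 360°·(6.26 d)/(29.530 d) = 76.3°.
Illuminated fraction = (1 − cos 76.3°)/2 = (1 − 0.237)/2 ≈ 0.382, so 38%.

38%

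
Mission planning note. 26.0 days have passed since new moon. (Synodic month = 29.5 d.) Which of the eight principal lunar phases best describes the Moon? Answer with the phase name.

At 26.0/29.5 of the cycle, θ ≈ 317° — the waning crescent range.

waning crescent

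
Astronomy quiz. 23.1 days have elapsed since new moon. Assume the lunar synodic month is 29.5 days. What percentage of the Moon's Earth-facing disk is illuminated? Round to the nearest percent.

40%

Phase angle: θ = 360°·(23.1 d)/(29.5 d) = 281.9°.
cos 281.9° = 0.206, so f = (1 − 0.206)/2 = 0.397, so 40%.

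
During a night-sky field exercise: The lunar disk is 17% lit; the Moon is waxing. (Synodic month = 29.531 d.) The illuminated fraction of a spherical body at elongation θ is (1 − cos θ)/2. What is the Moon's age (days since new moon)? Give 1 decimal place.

4.0 days

Invert f = (1 − cos θ)/2 to get cos θ = 1 − 2(0.17) = 0.660, hence θ₀ = arccos 0.660 = 48.7°.
Waxing ⇒ before full, so θ = 48.7°.
At 360°/29.531 d per day, 48.7° corresponds to 3.99 days.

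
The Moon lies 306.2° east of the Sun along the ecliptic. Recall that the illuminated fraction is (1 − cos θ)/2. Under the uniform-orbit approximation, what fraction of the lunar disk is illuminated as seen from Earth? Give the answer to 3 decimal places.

0.205

f = (1 − cos 306.2°)/2 = (1 − 0.591)/2 ≈ 0.205.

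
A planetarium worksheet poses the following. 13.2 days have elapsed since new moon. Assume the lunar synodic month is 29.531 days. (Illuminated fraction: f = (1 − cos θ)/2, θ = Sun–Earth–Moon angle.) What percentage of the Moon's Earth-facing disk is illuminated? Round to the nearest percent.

Phase angle: θ = 360°·(13.2 d)/(29.531 d) = 160.9°.
Illuminated fraction = (1 − cos 160.9°)/2 = (1 − (-0.945))/2 ≈ 0.973, so 97%.

97%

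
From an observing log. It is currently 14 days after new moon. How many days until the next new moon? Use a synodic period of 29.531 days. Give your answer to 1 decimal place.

The next new moon completes the synodic month: 29.531 − 14 = 15.531 days.

15.5 days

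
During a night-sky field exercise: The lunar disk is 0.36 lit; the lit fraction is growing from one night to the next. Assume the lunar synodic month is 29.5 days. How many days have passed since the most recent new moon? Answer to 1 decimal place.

Invert f = (1 − cos θ)/2 to get cos θ = 1 − 2(0.36) = 0.280, hence θ₀ = arccos 0.280 = 73.7°.
Before full moon the principal value applies: θ = 73.7°.
That fraction of the synodic month is 73.7/360 × 29.5 d ≈ 6.04 d.

6.0 days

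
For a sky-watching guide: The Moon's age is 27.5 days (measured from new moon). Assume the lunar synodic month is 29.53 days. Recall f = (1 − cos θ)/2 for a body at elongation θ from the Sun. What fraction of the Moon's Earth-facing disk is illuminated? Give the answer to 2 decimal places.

The Moon has covered 27.5/29.53 of its cycle, so θ ≈ 360° × 27.5/29.53 = 335.3°.
With cos θ = 0.908, the lit fraction is (1 − 0.908)/2 ≈ 0.046.

0.05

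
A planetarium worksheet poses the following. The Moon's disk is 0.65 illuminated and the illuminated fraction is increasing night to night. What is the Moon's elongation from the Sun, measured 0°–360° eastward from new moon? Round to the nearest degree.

cos θ = 1 − 2f = -0.300, giving a principal value of 107.5°.
Before full moon the principal value applies: θ = 107.5°.

107°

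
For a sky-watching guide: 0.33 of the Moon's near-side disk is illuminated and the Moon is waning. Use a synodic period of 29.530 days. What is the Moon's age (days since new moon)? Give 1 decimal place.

23.8 days

From f = (1 − cos θ)/2: cos θ = 1 − 2×0.33 = 0.340; arccos → 70.1°.
A waning Moon lies in 180°–360°, so θ = 360° − 70.1° = 289.9°.
Age = 29.530 × 289.9°/360° ≈ 23.78 days.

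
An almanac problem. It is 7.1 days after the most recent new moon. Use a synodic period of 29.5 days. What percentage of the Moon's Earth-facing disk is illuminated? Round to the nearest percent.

47%

Phase angle: θ = 360°·(7.1 d)/(29.5 d) = 86.6°.
With cos θ = 0.059, the lit fraction is (1 − 0.059)/2 ≈ 0.471, so 47%.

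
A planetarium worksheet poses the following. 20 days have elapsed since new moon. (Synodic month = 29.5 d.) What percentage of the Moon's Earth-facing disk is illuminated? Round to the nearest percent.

72%

Phase angle: θ = 360°·(20 d)/(29.5 d) = 244.1°.
Illuminated fraction = (1 − cos 244.1°)/2 = (1 − (-0.437))/2 ≈ 0.719, so 72%.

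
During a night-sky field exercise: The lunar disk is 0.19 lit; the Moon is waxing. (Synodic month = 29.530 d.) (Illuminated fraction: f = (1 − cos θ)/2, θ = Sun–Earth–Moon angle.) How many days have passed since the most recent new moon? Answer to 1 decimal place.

Invert f = (1 − cos θ)/2 to get cos θ = 1 − 2(0.19) = 0.620, hence θ₀ = arccos 0.620 = 51.7°.
Before full moon the principal value applies: θ = 51.7°.
Age = 29.530 × 51.7°/360° ≈ 4.24 days.

4.2 days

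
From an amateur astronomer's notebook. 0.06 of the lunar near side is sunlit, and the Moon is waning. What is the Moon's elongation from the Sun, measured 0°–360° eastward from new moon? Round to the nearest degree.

Invert f = (1 − cos θ)/2 to get cos θ = 1 − 2(0.06) = 0.880, hence θ₀ = arccos 0.880 = 28.4°.
A waning Moon lies in 180°–360°, so θ = 360° − 28.4° = 331.6°.

332°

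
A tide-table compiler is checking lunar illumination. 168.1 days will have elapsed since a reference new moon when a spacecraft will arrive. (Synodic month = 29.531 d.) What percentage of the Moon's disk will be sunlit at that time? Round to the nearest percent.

68%

168.1 d spans 5 complete synodic months (5 × 29.531 = 147.66 d) plus 20.44 d.
The Moon has covered 20.44/29.531 of its cycle, so θ ≈ 360° × 20.44/29.531 = 249.2°.
cos 249.2° = (-0.355), so f = (1 − (-0.355))/2 = 0.677, so 68%.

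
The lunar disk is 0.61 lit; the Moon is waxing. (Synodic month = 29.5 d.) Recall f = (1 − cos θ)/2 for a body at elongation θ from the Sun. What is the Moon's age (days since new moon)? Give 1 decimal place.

8.4 days

cos θ = 1 − 2f = -0.220, giving a principal value of 102.7°.
The Moon is waxing (0°–180°), so θ = 102.7° directly.
At 360°/29.5 d per day, 102.7° corresponds to 8.42 days.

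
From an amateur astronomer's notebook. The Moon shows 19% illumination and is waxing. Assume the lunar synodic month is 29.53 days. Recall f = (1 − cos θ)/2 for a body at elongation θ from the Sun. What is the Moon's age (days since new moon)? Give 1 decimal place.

cos θ = 1 − 2f = 0.620, giving a principal value of 51.7°.
The Moon is waxing (0°–180°), so θ = 51.7° directly.
Age = 29.53 × 51.7°/360° ≈ 4.24 days.

4.2 days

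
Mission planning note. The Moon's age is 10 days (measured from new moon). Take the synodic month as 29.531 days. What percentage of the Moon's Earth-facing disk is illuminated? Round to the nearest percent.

76%

The Moon has covered 10/29.531 of its cycle, so θ ≈ 360° × 10/29.531 = 121.9°.
Illuminated fraction = (1 − cos 121.9°)/2 = (1 − (-0.529))/2 ≈ 0.764, so 76%.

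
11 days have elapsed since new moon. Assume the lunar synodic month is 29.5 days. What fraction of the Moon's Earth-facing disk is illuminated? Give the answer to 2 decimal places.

0.85

The Moon has covered 11/29.5 of its cycle, so θ ≈ 360° × 11/29.5 = 134.2°.
cos 134.2° = (-0.698), so f = (1 − (-0.698))/2 = 0.849.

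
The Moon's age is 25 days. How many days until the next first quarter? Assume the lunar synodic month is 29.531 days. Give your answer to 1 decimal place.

11.9 days

First quarter is 0.25 of the way through the cycle: age 0.25 × 29.531 = 7.383 d.
This lunation's first quarter (7.383 d) has passed, so add one period: 36.914 − 25 = 11.914 days.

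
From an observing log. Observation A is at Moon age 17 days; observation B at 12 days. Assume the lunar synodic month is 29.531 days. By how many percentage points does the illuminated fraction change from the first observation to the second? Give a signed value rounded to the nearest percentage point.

-3 percentage points

θ₁ = 360° × 17/29.531 = 207.2°, f₁ = (1 − cos θ₁)/2 = 0.945.
θ₂ = 360° × 12/29.531 = 146.3°, f₂ = (1 − cos θ₂)/2 = 0.916.
Change = f₂ − f₁ = -0.029 → -3 percentage points.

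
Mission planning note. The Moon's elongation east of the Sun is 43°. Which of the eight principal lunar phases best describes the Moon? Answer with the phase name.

waxing crescent

The waxing crescent sector spans roughly 22°–68°; 43° falls inside it.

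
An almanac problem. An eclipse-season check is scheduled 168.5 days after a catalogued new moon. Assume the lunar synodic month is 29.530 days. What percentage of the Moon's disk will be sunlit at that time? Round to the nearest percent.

64%

168.5 d spans 5 complete synodic months (5 × 29.530 = 147.65 d) plus 20.85 d.
The Moon has covered 20.85/29.530 of its cycle, so θ ≈ 360° × 20.85/29.530 = 254.2°.
With cos θ = (-0.273), the lit fraction is (1 − (-0.273))/2 ≈ 0.636, so 64%.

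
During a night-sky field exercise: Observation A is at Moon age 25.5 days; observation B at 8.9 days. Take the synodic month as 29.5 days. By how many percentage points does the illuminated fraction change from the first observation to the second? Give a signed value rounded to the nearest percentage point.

+49 percentage points

First observation: θ = 360°·25.5/29.5 = 311.2°, so f = 0.171.
Second observation: θ = 108.6°, f = 0.660.
Δf = 0.660 − 0.171 = +0.489, i.e. +49 pp.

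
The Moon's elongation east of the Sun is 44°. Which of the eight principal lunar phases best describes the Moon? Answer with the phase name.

waxing crescent

The waxing crescent sector spans roughly 22°–68°; 44° falls inside it.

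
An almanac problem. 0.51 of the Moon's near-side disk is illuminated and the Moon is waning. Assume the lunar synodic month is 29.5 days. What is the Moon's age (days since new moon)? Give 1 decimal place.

From f = (1 − cos θ)/2: cos θ = 1 − 2×0.51 = -0.020; arccos → 91.1°.
Since the Moon is past full (waning), take the reflex angle: θ = 360° − 91.1° = 268.9°.
Age = 29.5 × 268.9°/360° ≈ 22.03 days.

22.0 days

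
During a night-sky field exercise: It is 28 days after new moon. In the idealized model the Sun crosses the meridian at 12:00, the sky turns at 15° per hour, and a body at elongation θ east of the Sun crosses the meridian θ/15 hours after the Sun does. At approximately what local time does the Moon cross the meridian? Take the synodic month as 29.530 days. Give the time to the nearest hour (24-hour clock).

The Moon has covered 28/29.530 of its cycle, so θ ≈ 360° × 28/29.530 = 341.3°.
At 15° of sky rotation per hour, 341.3° corresponds to a 22.76 h lag.
12:00 + 22.76 h ≈ 10:45 → 11:00 to the nearest hour.

11:00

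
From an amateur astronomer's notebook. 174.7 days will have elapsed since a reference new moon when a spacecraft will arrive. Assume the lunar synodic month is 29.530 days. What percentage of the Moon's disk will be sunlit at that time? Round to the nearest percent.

7%

174.7/29.530 = 5.916 lunations, so 5 complete cycles and 27.05 d into the next.
The Moon has covered 27.05/29.530 of its cycle, so θ ≈ 360° × 27.05/29.530 = 329.8°.
cos 329.8° = 0.864, so f = (1 − 0.864)/2 = 0.068, so 7%.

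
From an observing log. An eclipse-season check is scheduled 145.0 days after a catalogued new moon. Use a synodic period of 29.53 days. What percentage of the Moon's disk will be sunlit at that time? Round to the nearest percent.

8%

Reduce mod P: 145.0 − 4×29.53 = 26.88 d into the current lunation.
Phase angle: θ = 360°·(26.88 d)/(29.53 d) = 327.7°.
cos 327.7° = 0.845, so f = (1 − 0.845)/2 = 0.077, so 8%.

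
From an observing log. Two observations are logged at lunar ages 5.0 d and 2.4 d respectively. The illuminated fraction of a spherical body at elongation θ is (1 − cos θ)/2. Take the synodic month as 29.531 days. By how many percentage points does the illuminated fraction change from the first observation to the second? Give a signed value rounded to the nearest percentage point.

θ₁ = 360° × 5.0/29.531 = 61.0°, f₁ = (1 − cos θ₁)/2 = 0.257.
θ₂ = 360° × 2.4/29.531 = 29.3°, f₂ = (1 − cos θ₂)/2 = 0.064.
Change = f₂ − f₁ = -0.193 → -19 percentage points.

-19 pp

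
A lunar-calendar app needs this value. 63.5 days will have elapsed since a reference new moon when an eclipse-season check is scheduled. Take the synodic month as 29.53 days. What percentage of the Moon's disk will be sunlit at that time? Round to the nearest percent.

Reduce mod P: 63.5 − 2×29.53 = 4.44 d into the current lunation.
Elongation θ = 360° × 4.44/29.53 ≈ 54.1°.
cos 54.1° = 0.586, so f = (1 − 0.586)/2 = 0.207, so 21%.

21%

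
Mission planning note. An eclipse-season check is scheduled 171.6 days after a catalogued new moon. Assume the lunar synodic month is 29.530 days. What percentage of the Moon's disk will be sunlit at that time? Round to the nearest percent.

31%

171.6/29.530 = 5.811 lunations, so 5 complete cycles and 23.95 d into the next.
Elongation θ = 360° × 23.95/29.530 ≈ 292.0°.
With cos θ = 0.374, the lit fraction is (1 − 0.374)/2 ≈ 0.313, so 31%.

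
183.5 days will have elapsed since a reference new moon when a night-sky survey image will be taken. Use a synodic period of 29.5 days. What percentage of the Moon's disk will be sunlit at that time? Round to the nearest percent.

183.5/29.5 = 6.220 lunations, so 6 complete cycles and 6.50 d into the next.
The Moon has covered 6.50/29.5 of its cycle, so θ ≈ 360° × 6.50/29.5 = 79.3°.
Illuminated fraction = (1 − cos 79.3°)/2 = (1 − 0.185)/2 ≈ 0.407, so 41%.

41%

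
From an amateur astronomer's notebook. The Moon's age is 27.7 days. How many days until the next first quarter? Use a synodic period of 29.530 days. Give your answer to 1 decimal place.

First quarter is 0.25 of the way through the cycle: age 0.25 × 29.530 = 7.383 d.
This lunation's first quarter (7.383 d) has passed, so add one period: 36.913 − 27.7 = 9.213 days.

9.2 days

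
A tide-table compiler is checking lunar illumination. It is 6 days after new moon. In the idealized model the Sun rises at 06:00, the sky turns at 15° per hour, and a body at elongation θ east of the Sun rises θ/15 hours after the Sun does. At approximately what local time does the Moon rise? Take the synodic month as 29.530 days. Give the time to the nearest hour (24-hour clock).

11:00

Elongation θ = 360° × 6/29.530 ≈ 73.1°.
Delay after the Sun = 73.1° / (15°/h) ≈ 4.88 h.
06:00 + 4.88 h ≈ 10:53 → 11:00 to the nearest hour.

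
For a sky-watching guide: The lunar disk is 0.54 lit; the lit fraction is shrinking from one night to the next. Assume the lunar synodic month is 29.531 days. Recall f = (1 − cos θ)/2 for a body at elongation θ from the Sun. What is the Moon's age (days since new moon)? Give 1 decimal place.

Invert f = (1 − cos θ)/2 to get cos θ = 1 − 2(0.54) = -0.080, hence θ₀ = arccos -0.080 = 94.6°.
A waning Moon lies in 180°–360°, so θ = 360° − 94.6° = 265.4°.
At 360°/29.531 d per day, 265.4° corresponds to 21.77 days.

21.8 days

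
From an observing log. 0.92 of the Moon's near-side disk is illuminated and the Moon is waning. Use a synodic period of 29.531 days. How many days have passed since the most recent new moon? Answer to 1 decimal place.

From f = (1 − cos θ)/2: cos θ = 1 − 2×0.92 = -0.840; arccos → 147.1°.
Waning ⇒ past full, so θ = 360° − 147.1° = 212.9°.
That fraction of the synodic month is 212.9/360 × 29.531 d ≈ 17.46 d.

17.5 days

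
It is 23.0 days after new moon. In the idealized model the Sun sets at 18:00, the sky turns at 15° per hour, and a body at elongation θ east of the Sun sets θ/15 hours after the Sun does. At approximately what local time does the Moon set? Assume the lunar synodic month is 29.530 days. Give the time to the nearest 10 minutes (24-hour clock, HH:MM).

Elongation θ = 360° × 23.0/29.530 ≈ 280.4°.
Delay after the Sun = 280.4° / (15°/h) ≈ 18.69 h.
18:00 + 18.693 h ≈ 12:42 → 12:40 to the nearest ten minutes.

12:40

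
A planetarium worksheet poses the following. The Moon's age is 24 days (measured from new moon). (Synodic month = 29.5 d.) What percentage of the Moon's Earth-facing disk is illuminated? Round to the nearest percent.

31%

Elongation θ = 360° × 24/29.5 ≈ 292.9°.
Illuminated fraction = (1 − cos 292.9°)/2 = (1 − 0.389)/2 ≈ 0.306, so 31%.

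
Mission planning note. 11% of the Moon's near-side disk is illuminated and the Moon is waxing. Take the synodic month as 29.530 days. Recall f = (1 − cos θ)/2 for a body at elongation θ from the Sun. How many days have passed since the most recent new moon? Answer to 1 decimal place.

cos θ = 1 − 2f = 0.780, giving a principal value of 38.7°.
Before full moon the principal value applies: θ = 38.7°.
At 360°/29.530 d per day, 38.7° corresponds to 3.18 days.

3.2 days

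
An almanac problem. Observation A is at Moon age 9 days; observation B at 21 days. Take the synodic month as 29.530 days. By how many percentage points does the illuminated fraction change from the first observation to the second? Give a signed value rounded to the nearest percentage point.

-5 pp

θ₁ = 360° × 9/29.530 = 109.7°, f₁ = (1 − cos θ₁)/2 = 0.669.
θ₂ = 360° × 21/29.530 = 256.0°, f₂ = (1 − cos θ₂)/2 = 0.621.
Change = f₂ − f₁ = -0.048 → -5 percentage points.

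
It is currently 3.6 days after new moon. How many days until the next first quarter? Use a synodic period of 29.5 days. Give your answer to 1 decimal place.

First quarter occurs at elongation 90°, i.e. at age 29.5 × 90/360 = 7.375 d.
That is 7.375 − 3.6 = 3.775 days ahead.

3.8 days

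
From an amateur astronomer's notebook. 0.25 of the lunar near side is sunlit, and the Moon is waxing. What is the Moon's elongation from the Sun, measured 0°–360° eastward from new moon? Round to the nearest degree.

From f = (1 − cos θ)/2: cos θ = 1 − 2×0.25 = 0.500; arccos → 60.0°.
Waxing ⇒ before full, so θ = 60.0°.

60°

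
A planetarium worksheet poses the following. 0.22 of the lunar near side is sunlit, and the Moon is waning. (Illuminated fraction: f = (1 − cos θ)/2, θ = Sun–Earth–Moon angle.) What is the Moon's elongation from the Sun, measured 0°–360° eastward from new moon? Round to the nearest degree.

304°

Invert f = (1 − cos θ)/2 to get cos θ = 1 − 2(0.22) = 0.560, hence θ₀ = arccos 0.560 = 55.9°.
A waning Moon lies in 180°–360°, so θ = 360° − 55.9° = 304.1°.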